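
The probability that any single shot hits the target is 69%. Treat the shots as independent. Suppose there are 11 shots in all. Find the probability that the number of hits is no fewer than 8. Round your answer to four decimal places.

0.5402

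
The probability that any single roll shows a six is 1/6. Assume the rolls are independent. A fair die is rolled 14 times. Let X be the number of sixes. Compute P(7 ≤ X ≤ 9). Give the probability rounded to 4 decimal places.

X ~ Binomial(14, 0.166667); P(7 ≤ X ≤ 9) = Σ C(14,k) p^k (1−p)^(14−k) over k:
  k=7: C(14,7)·0.166667^7·0.833333^7 = 0.003422
  k=8: C(14,8)·0.166667^8·0.833333^6 = 0.000599
  k=9: C(14,9)·0.166667^9·0.833333^5 = 0.000080
Total = 0.004100

0.0041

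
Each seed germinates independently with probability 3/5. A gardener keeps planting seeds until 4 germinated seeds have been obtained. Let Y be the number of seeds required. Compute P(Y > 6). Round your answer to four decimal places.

Needing more than 6 seeds ⇔ fewer than 4 successes in the first 6. With X ~ Binomial(6, 0.60), P(Y > 6) = P(X ≤ 3).
  k=0: C(6,0)·0.60^0·0.40^6 = 0.004096
  k=1: C(6,1)·0.60^1·0.40^5 = 0.036864
  k=2: C(6,2)·0.60^2·0.40^4 = 0.138240
  k=3: C(6,3)·0.60^3·0.40^3 = 0.276480
P(X ≤ 3) = 0.455680

0.4557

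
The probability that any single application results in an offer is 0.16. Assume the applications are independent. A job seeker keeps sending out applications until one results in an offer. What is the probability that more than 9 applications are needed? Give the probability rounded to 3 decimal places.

Y = number of applications to the first success; geometric, p = 0.16.
P(Y > 9) = P(first 9 all fail) = (1−p)^9 = 0.20822

0.208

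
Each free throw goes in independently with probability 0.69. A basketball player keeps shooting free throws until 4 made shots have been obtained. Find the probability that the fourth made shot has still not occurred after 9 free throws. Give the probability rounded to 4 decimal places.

Needing more than 9 free throws ⇔ fewer than 4 successes in the first 9. With X ~ Binomial(9, 0.69), P(Y > 9) = P(X ≤ 3).
  k=0: C(9,0)·0.69^0·0.31^9 = 0.000026
  k=1: C(9,1)·0.69^1·0.31^8 = 0.000530
  k=2: C(9,2)·0.69^2·0.31^7 = 0.004716
  k=3: C(9,3)·0.69^3·0.31^6 = 0.024490
P(X ≤ 3) = 0.029762

0.0298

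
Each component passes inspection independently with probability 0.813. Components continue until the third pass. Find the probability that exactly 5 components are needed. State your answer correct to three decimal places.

0.113

Y = trial on which the third success occurs; negative binomial, r=3, p=0.813.
P(Y=5) = C(4,2) · p^3 · (1−p)^2
= 6 · 0.53737 · 0.034969 = 0.11275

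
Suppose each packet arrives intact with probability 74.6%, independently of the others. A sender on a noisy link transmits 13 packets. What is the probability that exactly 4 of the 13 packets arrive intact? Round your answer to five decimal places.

X ~ Binomial(n=13, p=0.746).
P(X=4) = C(13,4) · p^4 · (1−p)^9
= 715 · 0.30971 · 4.4005e-06 = 0.0009745

0.00097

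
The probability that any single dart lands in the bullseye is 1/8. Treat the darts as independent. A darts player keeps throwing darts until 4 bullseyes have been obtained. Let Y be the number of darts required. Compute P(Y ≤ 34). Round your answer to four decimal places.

Finishing within 34 darts ⇔ at least 4 successes in the first 34. With X ~ Binomial(34, 0.125), P(Y ≤ 34) = 1 − P(X ≤ 3).
  k=0: C(34,0)·0.125^0·0.875^34 = 0.010673
  k=1: C(34,1)·0.125^1·0.875^33 = 0.051839
  k=2: C(34,2)·0.125^2·0.875^32 = 0.122191
  k=3: C(34,3)·0.125^3·0.875^31 = 0.186196
1 − 0.370899 = 0.629101

0.6291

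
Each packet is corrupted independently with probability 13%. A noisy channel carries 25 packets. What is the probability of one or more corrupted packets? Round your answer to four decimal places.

0.9692

P(at least one) = 1 − P(none) = 1 − (1 − 0.13)^25
= 1 − 0.030760 = 0.969240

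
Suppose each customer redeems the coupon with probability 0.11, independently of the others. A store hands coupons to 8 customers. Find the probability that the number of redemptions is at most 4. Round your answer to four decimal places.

X ~ Binomial(8, 0.11); P(X ≤ 4) = Σ C(8,k) p^k (1−p)^(8−k) over k:
  k=0: C(8,0)·0.11^0·0.89^8 = 0.393659
  k=1: C(8,1)·0.11^1·0.89^7 = 0.389236
  k=2: C(8,2)·0.11^2·0.89^6 = 0.168377
  k=3: C(8,3)·0.11^3·0.89^5 = 0.041621
  k=4: C(8,4)·0.11^4·0.89^4 = 0.006430
Total = 0.999323

0.9993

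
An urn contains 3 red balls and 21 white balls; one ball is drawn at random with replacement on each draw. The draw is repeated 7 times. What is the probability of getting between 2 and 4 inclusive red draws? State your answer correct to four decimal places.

X ~ Binomial(7, 0.125); P(2 ≤ X ≤ 4) = Σ C(7,k) p^k (1−p)^(7−k) over k:
  k=2: C(7,2)·0.125^2·0.875^5 = 0.168298
  k=3: C(7,3)·0.125^3·0.875^4 = 0.040071
  k=4: C(7,4)·0.125^4·0.875^3 = 0.005724
Total = 0.214094

0.2141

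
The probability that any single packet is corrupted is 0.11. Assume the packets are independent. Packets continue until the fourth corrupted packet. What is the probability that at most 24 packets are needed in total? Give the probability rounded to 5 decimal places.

Finishing within 24 packets ⇔ at least 4 successes in the first 24. With X ~ Binomial(24, 0.11), P(Y ≤ 24) = 1 − P(X ≤ 3).
  k=0: C(24,0)·0.11^0·0.89^24 = 0.0610043
  k=1: C(24,1)·0.11^1·0.89^23 = 0.1809565
  k=2: C(24,2)·0.11^2·0.89^22 = 0.2572022
  k=3: C(24,3)·0.11^3·0.89^21 = 0.2331196
1 − 0.7322824 = 0.2677176

0.26772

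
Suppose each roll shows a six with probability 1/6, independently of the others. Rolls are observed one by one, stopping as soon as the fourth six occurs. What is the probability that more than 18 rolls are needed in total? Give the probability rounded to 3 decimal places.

0.648

Needing more than 18 rolls ⇔ fewer than 4 successes in the first 18. With X ~ Binomial(18, 0.166667), P(Y > 18) = P(X ≤ 3).
  k=0: C(18,0)·0.166667^0·0.833333^18 = 0.03756
  k=1: C(18,1)·0.166667^1·0.833333^17 = 0.13522
  k=2: C(18,2)·0.166667^2·0.833333^16 = 0.22987
  k=3: C(18,3)·0.166667^3·0.833333^15 = 0.24520
P(X ≤ 3) = 0.64785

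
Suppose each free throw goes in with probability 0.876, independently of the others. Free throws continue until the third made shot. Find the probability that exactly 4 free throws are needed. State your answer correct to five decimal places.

Y = trial on which the third success occurs; negative binomial, r=3, p=0.876.
P(Y=4) = C(3,2) · p^3 · (1−p)^1
= 3 · 0.67222 · 0.124 = 0.2500664

0.25007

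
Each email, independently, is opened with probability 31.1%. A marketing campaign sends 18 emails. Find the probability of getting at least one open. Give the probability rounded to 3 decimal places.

P(at least one) = 1 − P(none) = 1 − (1 − 0.311)^18
= 1 − 0.00122 = 0.99878

0.999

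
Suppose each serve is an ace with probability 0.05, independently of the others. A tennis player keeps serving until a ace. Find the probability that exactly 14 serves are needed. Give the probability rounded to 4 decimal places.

0.0257

Geometric (trials to first success), p = 0.05.
P(Y = 14) = (1−p)^13 · p = 0.51334 · 0.05 = 0.025667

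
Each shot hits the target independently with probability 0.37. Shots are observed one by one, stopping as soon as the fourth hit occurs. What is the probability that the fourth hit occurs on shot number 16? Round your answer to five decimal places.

0.03334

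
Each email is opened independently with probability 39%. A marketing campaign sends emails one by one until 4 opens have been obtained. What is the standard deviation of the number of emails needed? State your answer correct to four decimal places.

4.0053

Y = total emails until the fourth success; negative binomial with r=4, p=0.39.
SD(Y) = √[r(1−p)/p²] = √(16.042078) = 4.005256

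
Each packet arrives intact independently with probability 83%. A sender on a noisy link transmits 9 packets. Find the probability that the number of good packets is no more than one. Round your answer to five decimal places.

0.00001

X ~ Binomial(9, 0.83); P(X ≤ 1) = Σ C(9,k) p^k (1−p)^(9−k) over k:
  k=0: C(9,0)·0.83^0·0.17^9 = 0.0000001
  k=1: C(9,1)·0.83^1·0.17^8 = 0.0000052
Total = 0.0000053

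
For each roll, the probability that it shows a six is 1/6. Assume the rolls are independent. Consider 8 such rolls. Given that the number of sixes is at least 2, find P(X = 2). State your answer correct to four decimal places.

0.6589

X ~ Binomial(8, 0.166667). Want P(X=2 | X≥2) = P(X=2) / P(X≥2).
P(X=2) = C(8,2)·0.166667^2·0.833333^6 = 0.260476
P(X≥2) = 1 − 0.232568 − 0.372109 = 0.395323
Ratio = 0.260476 / 0.395323 = 0.658894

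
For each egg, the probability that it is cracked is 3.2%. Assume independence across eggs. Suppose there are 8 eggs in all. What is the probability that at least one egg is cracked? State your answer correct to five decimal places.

P(at least one) = 1 − P(none) = 1 − (1 − 0.032)^8
= 1 − 0.7709085 = 0.2290915

0.22909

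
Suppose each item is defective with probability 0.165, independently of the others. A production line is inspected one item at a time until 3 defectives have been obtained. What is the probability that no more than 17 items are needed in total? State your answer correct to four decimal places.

Finishing within 17 items ⇔ at least 3 successes in the first 17. With X ~ Binomial(17, 0.165), P(Y ≤ 17) = 1 − P(X ≤ 2).
  k=0: C(17,0)·0.165^0·0.835^17 = 0.046631
  k=1: C(17,1)·0.165^1·0.835^16 = 0.156645
  k=2: C(17,2)·0.165^2·0.835^15 = 0.247630
1 − 0.450906 = 0.549094

0.5491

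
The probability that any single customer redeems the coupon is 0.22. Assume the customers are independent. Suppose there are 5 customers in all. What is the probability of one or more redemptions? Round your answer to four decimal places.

0.7113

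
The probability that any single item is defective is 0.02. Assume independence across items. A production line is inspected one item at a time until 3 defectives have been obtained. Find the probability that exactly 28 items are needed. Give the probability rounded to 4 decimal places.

Y = trial on which the third success occurs; negative binomial, r=3, p=0.02.
P(Y=28) = C(27,2) · p^3 · (1−p)^25
= 351 · 8e-06 · 0.60346 = 0.001695

0.0017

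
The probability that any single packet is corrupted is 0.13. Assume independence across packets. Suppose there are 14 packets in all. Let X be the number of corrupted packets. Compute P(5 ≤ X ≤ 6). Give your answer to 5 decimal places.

0.02598

X ~ Binomial(14, 0.13); P(5 ≤ X ≤ 6) = Σ C(14,k) p^k (1−p)^(14−k) over k:
  k=5: C(14,5)·0.13^5·0.87^9 = 0.0212253
  k=6: C(14,6)·0.13^6·0.87^8 = 0.0047574
Total = 0.0259827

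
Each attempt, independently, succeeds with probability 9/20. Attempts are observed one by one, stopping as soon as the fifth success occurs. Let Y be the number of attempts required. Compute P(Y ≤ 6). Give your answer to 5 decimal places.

Finishing within 6 attempts ⇔ at least 5 successes in the first 6. With X ~ Binomial(6, 0.45), P(Y ≤ 6) = 1 − P(X ≤ 4).
  k=0: C(6,0)·0.45^0·0.55^6 = 0.0276806
  k=1: C(6,1)·0.45^1·0.55^5 = 0.1358868
  k=2: C(6,2)·0.45^2·0.55^4 = 0.2779502
  k=3: C(6,3)·0.45^3·0.55^3 = 0.3032184
  k=4: C(6,4)·0.45^4·0.55^2 = 0.1860659
1 − 0.9308020 = 0.0691980

0.06920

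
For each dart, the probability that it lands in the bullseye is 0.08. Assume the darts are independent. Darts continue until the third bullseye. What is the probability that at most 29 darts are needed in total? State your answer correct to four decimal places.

0.4127

Finishing within 29 darts ⇔ at least 3 successes in the first 29. With X ~ Binomial(29, 0.08), P(Y ≤ 29) = 1 − P(X ≤ 2).
  k=0: C(29,0)·0.08^0·0.92^29 = 0.089094
  k=1: C(29,1)·0.08^1·0.92^28 = 0.224671
  k=2: C(29,2)·0.08^2·0.92^27 = 0.273513
1 − 0.587277 = 0.412723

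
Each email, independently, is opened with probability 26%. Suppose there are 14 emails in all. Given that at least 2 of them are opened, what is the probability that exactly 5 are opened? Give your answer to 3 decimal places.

0.173

X ~ Binomial(14, 0.26). Want P(X=5 | X≥2) = P(X=5) / P(X≥2).
P(X=5) = C(14,5)·0.26^5·0.74^9 = 0.15828
P(X≥2) = 1 − 0.01477 − 0.07263 = 0.91261
Ratio = 0.15828 / 0.91261 = 0.17343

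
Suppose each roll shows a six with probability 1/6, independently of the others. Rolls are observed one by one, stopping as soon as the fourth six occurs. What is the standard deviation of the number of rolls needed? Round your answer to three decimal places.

10.954

Y = total rolls until the fourth success; negative binomial with r=4, p=0.166667.
SD(Y) = √[r(1−p)/p²] = √(120.00000) = 10.95445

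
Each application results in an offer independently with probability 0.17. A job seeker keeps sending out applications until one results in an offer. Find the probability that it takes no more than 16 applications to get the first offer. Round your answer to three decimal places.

0.949

Y = number of applications to the first success; geometric, p = 0.17.
P(Y ≤ 16) = 1 − (1−p)^16 = 1 − 0.05073 = 0.94927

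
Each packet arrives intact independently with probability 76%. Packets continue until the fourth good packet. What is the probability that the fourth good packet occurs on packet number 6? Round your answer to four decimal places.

0.1922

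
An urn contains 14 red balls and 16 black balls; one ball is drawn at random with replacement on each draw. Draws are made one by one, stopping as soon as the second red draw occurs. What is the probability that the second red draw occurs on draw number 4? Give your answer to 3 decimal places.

0.186

Y = trial on which the second success occurs; negative binomial, r=2, p=0.466667.
P(Y=4) = C(3,1) · p^2 · (1−p)^2
= 3 · 0.21778 · 0.28444 = 0.18584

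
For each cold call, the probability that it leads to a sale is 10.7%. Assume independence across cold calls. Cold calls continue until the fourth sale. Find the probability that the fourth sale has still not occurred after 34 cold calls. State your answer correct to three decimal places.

0.500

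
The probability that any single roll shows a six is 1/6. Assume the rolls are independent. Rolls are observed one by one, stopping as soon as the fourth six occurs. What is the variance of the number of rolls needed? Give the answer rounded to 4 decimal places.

120.0000

Y = total rolls until the fourth success; negative binomial with r=4, p=0.166667.
Var(Y) = r(1−p)/p² = 4·0.833333 / 0.166667² = 120.000000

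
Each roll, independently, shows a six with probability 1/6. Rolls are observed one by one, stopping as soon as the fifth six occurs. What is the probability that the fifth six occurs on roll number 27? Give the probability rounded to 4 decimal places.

0.0348

Y = trial on which the fifth success occurs; negative binomial, r=5, p=0.166667.
P(Y=27) = C(26,4) · p^5 · (1−p)^22
= 14950 · 0.0001286 · 0.018114 = 0.034826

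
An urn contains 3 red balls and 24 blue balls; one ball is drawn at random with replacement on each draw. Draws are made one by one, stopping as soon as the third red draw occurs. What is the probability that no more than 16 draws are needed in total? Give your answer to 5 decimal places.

Finishing within 16 draws ⇔ at least 3 successes in the first 16. With X ~ Binomial(16, 0.111111), P(Y ≤ 16) = 1 − P(X ≤ 2).
  k=0: C(16,0)·0.111111^0·0.888889^16 = 0.1519007
  k=1: C(16,1)·0.111111^1·0.888889^15 = 0.3038013
  k=2: C(16,2)·0.111111^2·0.888889^14 = 0.2848137
1 − 0.7405157 = 0.2594843

0.25948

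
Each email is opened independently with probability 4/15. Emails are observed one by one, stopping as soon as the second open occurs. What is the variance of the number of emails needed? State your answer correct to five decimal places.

Y = total emails until the second success; negative binomial with r=2, p=0.266667.
Var(Y) = r(1−p)/p² = 2·0.733333 / 0.266667² = 20.6250000

20.62500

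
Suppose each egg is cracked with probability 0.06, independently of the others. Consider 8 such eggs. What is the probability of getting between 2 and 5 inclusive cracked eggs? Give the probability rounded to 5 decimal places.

X ~ Binomial(8, 0.06); P(2 ≤ X ≤ 5) = Σ C(8,k) p^k (1−p)^(8−k) over k:
  k=2: C(8,2)·0.06^2·0.94^6 = 0.0695389
  k=3: C(8,3)·0.06^3·0.94^5 = 0.0088773
  k=4: C(8,4)·0.06^4·0.94^4 = 0.0007083
  k=5: C(8,5)·0.06^5·0.94^3 = 0.0000362
Total = 0.0791606

0.07916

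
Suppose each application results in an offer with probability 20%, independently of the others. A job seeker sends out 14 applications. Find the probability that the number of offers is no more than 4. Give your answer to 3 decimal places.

X ~ Binomial(14, 0.20); P(X ≤ 4) = Σ C(14,k) p^k (1−p)^(14−k) over k:
  k=0: C(14,0)·0.20^0·0.80^14 = 0.04398
  k=1: C(14,1)·0.20^1·0.80^13 = 0.15393
  k=2: C(14,2)·0.20^2·0.80^12 = 0.25014
  k=3: C(14,3)·0.20^3·0.80^11 = 0.25014
  k=4: C(14,4)·0.20^4·0.80^10 = 0.17197
Total = 0.87016

0.870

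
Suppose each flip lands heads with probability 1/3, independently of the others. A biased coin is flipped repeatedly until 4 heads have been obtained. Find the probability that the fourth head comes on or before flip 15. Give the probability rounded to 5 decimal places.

0.79076

Finishing within 15 flips ⇔ at least 4 successes in the first 15. With X ~ Binomial(15, 0.333333), P(Y ≤ 15) = 1 − P(X ≤ 3).
  k=0: C(15,0)·0.333333^0·0.666667^15 = 0.0022837
  k=1: C(15,1)·0.333333^1·0.666667^14 = 0.0171274
  k=2: C(15,2)·0.333333^2·0.666667^13 = 0.0599460
  k=3: C(15,3)·0.333333^3·0.666667^12 = 0.1298831
1 − 0.2092402 = 0.7907598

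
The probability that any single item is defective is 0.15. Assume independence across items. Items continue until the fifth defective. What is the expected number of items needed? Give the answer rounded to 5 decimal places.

Y = total items until the fifth success; negative binomial with r=5, p=0.15.
E[Y] = r / p = 5 / 0.15 = 33.3333333

33.33333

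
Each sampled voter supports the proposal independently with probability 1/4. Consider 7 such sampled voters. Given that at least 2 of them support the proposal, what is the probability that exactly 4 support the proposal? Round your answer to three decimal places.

0.104

X ~ Binomial(7, 0.25). Want P(X=4 | X≥2) = P(X=4) / P(X≥2).
P(X=4) = C(7,4)·0.25^4·0.75^3 = 0.05768
P(X≥2) = 1 − 0.13348 − 0.31146 = 0.55505
Ratio = 0.05768 / 0.55505 = 0.10391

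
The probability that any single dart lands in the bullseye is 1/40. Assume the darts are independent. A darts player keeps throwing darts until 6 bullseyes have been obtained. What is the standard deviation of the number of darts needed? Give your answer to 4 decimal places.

Y = total darts until the sixth success; negative binomial with r=6, p=0.025.
SD(Y) = √[r(1−p)/p²] = √(9360.000000) = 96.747093

96.7471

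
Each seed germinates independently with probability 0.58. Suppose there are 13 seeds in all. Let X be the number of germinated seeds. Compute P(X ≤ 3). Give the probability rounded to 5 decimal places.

0.01165

X ~ Binomial(13, 0.58); P(X ≤ 3) = Σ C(13,k) p^k (1−p)^(13−k) over k:
  k=0: C(13,0)·0.58^0·0.42^13 = 0.0000127
  k=1: C(13,1)·0.58^1·0.42^12 = 0.0002272
  k=2: C(13,2)·0.58^2·0.42^11 = 0.0018823
  k=3: C(13,3)·0.58^3·0.42^10 = 0.0095311
Total = 0.0116532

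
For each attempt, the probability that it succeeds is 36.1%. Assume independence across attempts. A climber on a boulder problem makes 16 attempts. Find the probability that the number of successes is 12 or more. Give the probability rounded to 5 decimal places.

0.00178

X ~ Binomial(16, 0.361); P(X ≥ 12) = Σ C(16,k) p^k (1−p)^(16−k) over k:
  k=12: C(16,12)·0.361^12·0.639^4 = 0.0014865
  k=13: C(16,13)·0.361^13·0.639^3 = 0.0002584
  k=14: C(16,14)·0.361^14·0.639^2 = 0.0000313
  k=15: C(16,15)·0.361^15·0.639^1 = 0.0000024
  k=16: C(16,16)·0.361^16·0.639^0 = 0.0000001
Total = 0.0017786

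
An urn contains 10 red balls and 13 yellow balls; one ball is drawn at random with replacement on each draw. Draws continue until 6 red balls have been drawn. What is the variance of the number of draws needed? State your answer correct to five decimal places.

17.94000

Y = total draws until the sixth success; negative binomial with r=6, p=0.434783.
Var(Y) = r(1−p)/p² = 6·0.565217 / 0.434783² = 17.9400000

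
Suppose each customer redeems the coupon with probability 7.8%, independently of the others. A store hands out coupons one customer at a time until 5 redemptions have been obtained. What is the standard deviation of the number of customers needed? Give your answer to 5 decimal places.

Y = total customers until the fifth success; negative binomial with r=5, p=0.078.
SD(Y) = √[r(1−p)/p²] = √(757.7251808) = 27.5268084

27.52681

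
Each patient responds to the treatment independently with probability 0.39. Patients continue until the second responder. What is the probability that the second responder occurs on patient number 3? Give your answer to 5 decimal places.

0.18556

Y = trial on which the second success occurs; negative binomial, r=2, p=0.39.
P(Y=3) = C(2,1) · p^2 · (1−p)^1
= 2 · 0.1521 · 0.61 = 0.1855620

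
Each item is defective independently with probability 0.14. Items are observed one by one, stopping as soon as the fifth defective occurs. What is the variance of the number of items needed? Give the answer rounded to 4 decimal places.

219.3878

Y = total items until the fifth success; negative binomial with r=5, p=0.14.
Var(Y) = r(1−p)/p² = 5·0.86 / 0.14² = 219.387755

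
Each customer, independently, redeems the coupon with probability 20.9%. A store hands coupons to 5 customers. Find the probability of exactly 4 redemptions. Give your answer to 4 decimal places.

0.0075

X ~ Binomial(n=5, p=0.209).
P(X=4) = C(5,4) · p^4 · (1−p)^1
= 5 · 0.001908 · 0.791 = 0.007546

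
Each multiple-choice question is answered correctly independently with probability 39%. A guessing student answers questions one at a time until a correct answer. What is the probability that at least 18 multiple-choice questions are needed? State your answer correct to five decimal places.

Y = number of multiple-choice questions to the first success; geometric, p = 0.39.
P(Y > 17) = P(first 17 all fail) = (1−p)^17 = 0.0002242

0.00022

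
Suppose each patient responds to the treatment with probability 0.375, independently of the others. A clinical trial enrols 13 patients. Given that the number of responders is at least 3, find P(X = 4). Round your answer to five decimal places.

0.22411

X ~ Binomial(13, 0.375). Want P(X=4 | X≥3) = P(X=4) / P(X≥3).
P(X=4) = C(13,4)·0.375^4·0.625^9 = 0.2057554
P(X≥3) = 1 − 0.0022204 − 0.0173195 − 0.0623501 = 0.9181099
Ratio = 0.2057554 / 0.9181099 = 0.2241076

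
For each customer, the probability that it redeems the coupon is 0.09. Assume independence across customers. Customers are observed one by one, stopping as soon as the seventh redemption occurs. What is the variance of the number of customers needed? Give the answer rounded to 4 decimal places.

Y = total customers until the seventh success; negative binomial with r=7, p=0.09.
Var(Y) = r(1−p)/p² = 7·0.91 / 0.09² = 786.419753

786.4198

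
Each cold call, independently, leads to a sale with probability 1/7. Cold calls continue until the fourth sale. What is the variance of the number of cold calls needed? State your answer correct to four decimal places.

168.0000

Y = total cold calls until the fourth success; negative binomial with r=4, p=0.142857.
Var(Y) = r(1−p)/p² = 4·0.857143 / 0.142857² = 168.000000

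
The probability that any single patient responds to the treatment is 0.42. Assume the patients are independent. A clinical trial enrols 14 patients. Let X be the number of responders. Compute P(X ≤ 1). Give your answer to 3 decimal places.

X ~ Binomial(14, 0.42); P(X ≤ 1) = Σ C(14,k) p^k (1−p)^(14−k) over k:
  k=0: C(14,0)·0.42^0·0.58^14 = 0.00049
  k=1: C(14,1)·0.42^1·0.58^13 = 0.00494
Total = 0.00543

0.005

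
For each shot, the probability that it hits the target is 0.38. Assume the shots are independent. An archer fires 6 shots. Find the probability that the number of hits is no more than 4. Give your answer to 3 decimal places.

X ~ Binomial(6, 0.38); P(X ≤ 4) = Σ C(6,k) p^k (1−p)^(6−k) over k:
  k=0: C(6,0)·0.38^0·0.62^6 = 0.05680
  k=1: C(6,1)·0.38^1·0.62^5 = 0.20888
  k=2: C(6,2)·0.38^2·0.62^4 = 0.32006
  k=3: C(6,3)·0.38^3·0.62^3 = 0.26155
  k=4: C(6,4)·0.38^4·0.62^2 = 0.12023
Total = 0.96751

0.968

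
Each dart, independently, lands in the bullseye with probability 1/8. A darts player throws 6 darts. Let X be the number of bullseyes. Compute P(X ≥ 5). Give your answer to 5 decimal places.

X ~ Binomial(6, 0.125); P(X ≥ 5) = Σ C(6,k) p^k (1−p)^(6−k) over k:
  k=5: C(6,5)·0.125^5·0.875^1 = 0.0001602
  k=6: C(6,6)·0.125^6·0.875^0 = 0.0000038
Total = 0.0001640

0.00016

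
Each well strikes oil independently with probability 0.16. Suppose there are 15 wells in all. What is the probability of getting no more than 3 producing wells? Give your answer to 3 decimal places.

0.791

X ~ Binomial(15, 0.16); P(X ≤ 3) = Σ C(15,k) p^k (1−p)^(15−k) over k:
  k=0: C(15,0)·0.16^0·0.84^15 = 0.07315
  k=1: C(15,1)·0.16^1·0.84^14 = 0.20899
  k=2: C(15,2)·0.16^2·0.84^13 = 0.27865
  k=3: C(15,3)·0.16^3·0.84^12 = 0.23000
Total = 0.79078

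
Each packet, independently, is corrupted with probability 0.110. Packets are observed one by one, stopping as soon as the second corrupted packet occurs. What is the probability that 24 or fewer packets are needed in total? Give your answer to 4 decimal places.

Finishing within 24 packets ⇔ at least 2 successes in the first 24. With X ~ Binomial(24, 0.11), P(Y ≤ 24) = 1 − P(X ≤ 1).
  k=0: C(24,0)·0.11^0·0.89^24 = 0.061004
  k=1: C(24,1)·0.11^1·0.89^23 = 0.180956
1 − 0.241961 = 0.758039

0.7580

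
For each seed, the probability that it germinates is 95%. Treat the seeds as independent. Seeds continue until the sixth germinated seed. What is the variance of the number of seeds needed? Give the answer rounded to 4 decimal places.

0.3324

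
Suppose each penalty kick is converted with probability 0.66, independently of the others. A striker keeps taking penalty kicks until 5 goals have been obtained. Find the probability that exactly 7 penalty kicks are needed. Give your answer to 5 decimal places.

0.21715

Y = trial on which the fifth success occurs; negative binomial, r=5, p=0.66.
P(Y=7) = C(6,4) · p^5 · (1−p)^2
= 15 · 0.12523 · 0.1156 = 0.2171545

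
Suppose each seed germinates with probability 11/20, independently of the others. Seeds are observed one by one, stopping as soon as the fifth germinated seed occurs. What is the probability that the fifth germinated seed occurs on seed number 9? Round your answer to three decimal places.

Y = trial on which the fifth success occurs; negative binomial, r=5, p=0.55.
P(Y=9) = C(8,4) · p^5 · (1−p)^4
= 70 · 0.050328 · 0.041006 = 0.14446

0.144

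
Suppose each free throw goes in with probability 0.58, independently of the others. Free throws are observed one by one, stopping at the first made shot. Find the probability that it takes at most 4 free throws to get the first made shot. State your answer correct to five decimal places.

0.96888

Y = number of free throws to the first success; geometric, p = 0.58.
P(Y ≤ 4) = 1 − (1−p)^4 = 1 − 0.0311170 = 0.9688830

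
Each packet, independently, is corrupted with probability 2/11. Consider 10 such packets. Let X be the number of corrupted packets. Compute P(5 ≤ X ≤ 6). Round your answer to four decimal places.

0.0218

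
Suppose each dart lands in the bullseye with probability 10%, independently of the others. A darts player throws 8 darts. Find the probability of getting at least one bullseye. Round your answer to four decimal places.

0.5695

P(at least one) = 1 − P(none) = 1 − (1 − 0.10)^8
= 1 − 0.430467 = 0.569533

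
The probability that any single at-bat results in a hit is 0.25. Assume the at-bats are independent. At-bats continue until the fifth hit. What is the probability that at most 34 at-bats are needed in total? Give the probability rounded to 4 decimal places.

Finishing within 34 at-bats ⇔ at least 5 successes in the first 34. With X ~ Binomial(34, 0.25), P(Y ≤ 34) = 1 − P(X ≤ 4).
  k=0: C(34,0)·0.25^0·0.75^34 = 0.000057
  k=1: C(34,1)·0.25^1·0.75^33 = 0.000640
  k=2: C(34,2)·0.25^2·0.75^32 = 0.003522
  k=3: C(34,3)·0.25^3·0.75^31 = 0.012523
  k=4: C(34,4)·0.25^4·0.75^30 = 0.032351
1 − 0.049093 = 0.950907

0.9509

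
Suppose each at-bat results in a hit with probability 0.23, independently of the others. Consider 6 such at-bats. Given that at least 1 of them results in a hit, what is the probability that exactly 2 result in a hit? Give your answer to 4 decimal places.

X ~ Binomial(6, 0.23). Want P(X=2 | X≥1) = P(X=2) / P(X≥1).
P(X=2) = C(6,2)·0.23^2·0.77^4 = 0.278939
P(X≥1) = 1 − 0.208422 = 0.791578
Ratio = 0.278939 / 0.791578 = 0.352384

0.3524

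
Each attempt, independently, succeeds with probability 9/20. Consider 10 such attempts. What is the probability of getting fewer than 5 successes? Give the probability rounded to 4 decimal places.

X ~ Binomial(10, 0.45); P(X ≤ 4) = Σ C(10,k) p^k (1−p)^(10−k) over k:
  k=0: C(10,0)·0.45^0·0.55^10 = 0.002533
  k=1: C(10,1)·0.45^1·0.55^9 = 0.020724
  k=2: C(10,2)·0.45^2·0.55^8 = 0.076303
  k=3: C(10,3)·0.45^3·0.55^7 = 0.166478
  k=4: C(10,4)·0.45^4·0.55^6 = 0.238367
Total = 0.504405

0.5044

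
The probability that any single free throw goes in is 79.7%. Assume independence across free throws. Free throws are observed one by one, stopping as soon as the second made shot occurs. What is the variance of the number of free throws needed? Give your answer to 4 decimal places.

0.6392

Y = total free throws until the second success; negative binomial with r=2, p=0.797.
Var(Y) = r(1−p)/p² = 2·0.203 / 0.797² = 0.639160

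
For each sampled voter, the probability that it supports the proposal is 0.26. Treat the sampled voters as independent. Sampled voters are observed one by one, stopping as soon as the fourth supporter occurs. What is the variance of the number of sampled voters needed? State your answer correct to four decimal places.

Y = total sampled voters until the fourth success; negative binomial with r=4, p=0.26.
Var(Y) = r(1−p)/p² = 4·0.74 / 0.26² = 43.786982

43.7870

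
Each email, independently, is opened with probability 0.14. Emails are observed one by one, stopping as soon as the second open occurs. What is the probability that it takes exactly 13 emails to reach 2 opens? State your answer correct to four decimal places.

0.0448

Y = trial on which the second success occurs; negative binomial, r=2, p=0.14.
P(Y=13) = C(12,1) · p^2 · (1−p)^11
= 12 · 0.0196 · 0.19032 = 0.044763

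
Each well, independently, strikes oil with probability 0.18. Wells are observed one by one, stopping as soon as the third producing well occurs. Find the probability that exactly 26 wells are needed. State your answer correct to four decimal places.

Y = trial on which the third success occurs; negative binomial, r=3, p=0.18.
P(Y=26) = C(25,2) · p^3 · (1−p)^23
= 300 · 0.005832 · 0.010416 = 0.018225

0.0182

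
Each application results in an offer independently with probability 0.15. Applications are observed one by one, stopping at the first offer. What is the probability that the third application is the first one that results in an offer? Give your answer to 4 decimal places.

0.1084

Geometric (trials to first success), p = 0.15.
P(Y = 3) = (1−p)^2 · p = 0.7225 · 0.15 = 0.108375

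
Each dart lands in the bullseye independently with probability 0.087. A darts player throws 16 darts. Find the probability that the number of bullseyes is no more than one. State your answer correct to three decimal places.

X ~ Binomial(16, 0.087); P(X ≤ 1) = Σ C(16,k) p^k (1−p)^(16−k) over k:
  k=0: C(16,0)·0.087^0·0.913^16 = 0.23309
  k=1: C(16,1)·0.087^1·0.913^15 = 0.35539
Total = 0.58848

0.588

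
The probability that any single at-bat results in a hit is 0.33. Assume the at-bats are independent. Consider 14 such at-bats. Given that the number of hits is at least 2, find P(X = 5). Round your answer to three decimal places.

X ~ Binomial(14, 0.33). Want P(X=5 | X≥2) = P(X=5) / P(X≥2).
P(X=5) = C(14,5)·0.33^5·0.67^9 = 0.21316
P(X≥2) = 1 − 0.00367 − 0.02533 = 0.97100
Ratio = 0.21316 / 0.97100 = 0.21953

0.220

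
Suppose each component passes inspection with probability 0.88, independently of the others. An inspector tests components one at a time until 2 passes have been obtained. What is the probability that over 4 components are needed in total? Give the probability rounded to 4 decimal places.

Needing more than 4 components ⇔ fewer than 2 successes in the first 4. With X ~ Binomial(4, 0.88), P(Y > 4) = P(X ≤ 1).
  k=0: C(4,0)·0.88^0·0.12^4 = 0.000207
  k=1: C(4,1)·0.88^1·0.12^3 = 0.006083
P(X ≤ 1) = 0.006290

0.0063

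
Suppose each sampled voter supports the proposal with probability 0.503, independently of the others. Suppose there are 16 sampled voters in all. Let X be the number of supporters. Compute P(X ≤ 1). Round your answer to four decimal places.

0.0002

X ~ Binomial(16, 0.503); P(X ≤ 1) = Σ C(16,k) p^k (1−p)^(16−k) over k:
  k=0: C(16,0)·0.503^0·0.497^16 = 0.000014
  k=1: C(16,1)·0.503^1·0.497^15 = 0.000224
Total = 0.000238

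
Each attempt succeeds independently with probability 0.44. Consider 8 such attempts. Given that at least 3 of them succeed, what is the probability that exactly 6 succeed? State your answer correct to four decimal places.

X ~ Binomial(8, 0.44). Want P(X=6 | X≥3) = P(X=6) / P(X≥3).
P(X=6) = C(8,6)·0.44^6·0.56^2 = 0.063716
P(X≥3) = 1 − 0.009672 − 0.060794 − 0.167183 = 0.762352
Ratio = 0.063716 / 0.762352 = 0.083579

0.0836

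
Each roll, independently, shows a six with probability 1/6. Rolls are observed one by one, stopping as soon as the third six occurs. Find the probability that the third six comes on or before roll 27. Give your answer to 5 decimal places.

0.85121

Finishing within 27 rolls ⇔ at least 3 successes in the first 27. With X ~ Binomial(27, 0.166667), P(Y ≤ 27) = 1 − P(X ≤ 2).
  k=0: C(27,0)·0.166667^0·0.833333^27 = 0.0072796
  k=1: C(27,1)·0.166667^1·0.833333^26 = 0.0393097
  k=2: C(27,2)·0.166667^2·0.833333^25 = 0.1022053
1 − 0.1487946 = 0.8512054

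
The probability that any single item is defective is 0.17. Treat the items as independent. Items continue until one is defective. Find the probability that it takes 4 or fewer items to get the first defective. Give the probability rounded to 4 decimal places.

0.5254

Y = number of items to the first success; geometric, p = 0.17.
P(Y ≤ 4) = 1 − (1−p)^4 = 1 − 0.474583 = 0.525417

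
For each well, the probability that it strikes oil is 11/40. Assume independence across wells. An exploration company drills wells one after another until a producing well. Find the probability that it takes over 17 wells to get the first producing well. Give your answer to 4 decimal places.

0.0042

Y = number of wells to the first success; geometric, p = 0.275.
P(Y > 17) = P(first 17 all fail) = (1−p)^17 = 0.004224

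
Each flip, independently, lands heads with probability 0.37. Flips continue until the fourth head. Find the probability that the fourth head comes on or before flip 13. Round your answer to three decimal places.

Finishing within 13 flips ⇔ at least 4 successes in the first 13. With X ~ Binomial(13, 0.37), P(Y ≤ 13) = 1 − P(X ≤ 3).
  k=0: C(13,0)·0.37^0·0.63^13 = 0.00246
  k=1: C(13,1)·0.37^1·0.63^12 = 0.01880
  k=2: C(13,2)·0.37^2·0.63^11 = 0.06626
  k=3: C(13,3)·0.37^3·0.63^10 = 0.14268
1 − 0.23021 = 0.76979

0.770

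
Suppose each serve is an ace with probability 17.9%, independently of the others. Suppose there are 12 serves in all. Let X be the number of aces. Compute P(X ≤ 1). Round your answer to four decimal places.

X ~ Binomial(12, 0.179); P(X ≤ 1) = Σ C(12,k) p^k (1−p)^(12−k) over k:
  k=0: C(12,0)·0.179^0·0.821^12 = 0.093782
  k=1: C(12,1)·0.179^1·0.821^11 = 0.245363
Total = 0.339145

0.3391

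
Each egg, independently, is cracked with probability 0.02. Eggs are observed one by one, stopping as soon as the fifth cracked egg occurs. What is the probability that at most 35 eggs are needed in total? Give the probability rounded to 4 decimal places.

0.0006

Finishing within 35 eggs ⇔ at least 5 successes in the first 35. With X ~ Binomial(35, 0.02), P(Y ≤ 35) = 1 − P(X ≤ 4).
  k=0: C(35,0)·0.02^0·0.98^35 = 0.493075
  k=1: C(35,1)·0.02^1·0.98^34 = 0.352196
  k=2: C(35,2)·0.02^2·0.98^33 = 0.122191
  k=3: C(35,3)·0.02^3·0.98^32 = 0.027431
  k=4: C(35,4)·0.02^4·0.98^31 = 0.004478
1 − 0.999370 = 0.000630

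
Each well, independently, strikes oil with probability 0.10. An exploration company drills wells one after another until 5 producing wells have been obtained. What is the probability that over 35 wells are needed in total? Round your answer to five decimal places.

Needing more than 35 wells ⇔ fewer than 5 successes in the first 35. With X ~ Binomial(35, 0.10), P(Y > 35) = P(X ≤ 4).
  k=0: C(35,0)·0.10^0·0.90^35 = 0.0250316
  k=1: C(35,1)·0.10^1·0.90^34 = 0.0973449
  k=2: C(35,2)·0.10^2·0.90^33 = 0.1838738
  k=3: C(35,3)·0.10^3·0.90^32 = 0.2247346
  k=4: C(35,4)·0.10^4·0.90^31 = 0.1997641
P(X ≤ 4) = 0.7307490

0.73075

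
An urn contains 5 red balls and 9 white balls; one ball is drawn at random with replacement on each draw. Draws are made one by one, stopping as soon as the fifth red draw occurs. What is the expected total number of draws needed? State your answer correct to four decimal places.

Y = total draws until the fifth success; negative binomial with r=5, p=0.357143.
E[Y] = r / p = 5 / 0.357143 = 14.000000

14.0000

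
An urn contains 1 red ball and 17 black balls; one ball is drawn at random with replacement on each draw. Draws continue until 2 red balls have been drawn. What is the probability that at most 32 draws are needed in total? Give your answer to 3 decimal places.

Finishing within 32 draws ⇔ at least 2 successes in the first 32. With X ~ Binomial(32, 0.055556), P(Y ≤ 32) = 1 − P(X ≤ 1).
  k=0: C(32,0)·0.055556^0·0.944444^32 = 0.16056
  k=1: C(32,1)·0.055556^1·0.944444^31 = 0.30224
1 − 0.46280 = 0.53720

0.537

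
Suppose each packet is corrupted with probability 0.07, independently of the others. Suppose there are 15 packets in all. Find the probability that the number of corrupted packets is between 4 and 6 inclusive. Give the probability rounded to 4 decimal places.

0.0175

X ~ Binomial(15, 0.07); P(4 ≤ X ≤ 6) = Σ C(15,k) p^k (1−p)^(15−k) over k:
  k=4: C(15,4)·0.07^4·0.93^11 = 0.014752
  k=5: C(15,5)·0.07^5·0.93^10 = 0.002443
  k=6: C(15,6)·0.07^6·0.93^9 = 0.000306
Total = 0.017501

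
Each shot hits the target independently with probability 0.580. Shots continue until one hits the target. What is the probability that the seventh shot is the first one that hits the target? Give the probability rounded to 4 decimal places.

0.0032

Geometric (trials to first success), p = 0.58.
P(Y = 7) = (1−p)^6 · p = 0.005489 · 0.58 = 0.003184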